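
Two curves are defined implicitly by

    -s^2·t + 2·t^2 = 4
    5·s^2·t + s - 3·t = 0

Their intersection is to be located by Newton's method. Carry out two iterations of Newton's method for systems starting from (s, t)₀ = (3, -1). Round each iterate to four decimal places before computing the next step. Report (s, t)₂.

(0.9407, -1.2387)

At (3, -1): F = (7.0000, -39.0000).
Jacobian J = [[-2·s·t, -s^2 + 4·t], [10·s·t + 1, 5·s^2 - 3]].
At the point, J = [[6.0000, -13.0000], [-29.0000, 42.0000]] (det J = -125.0000).
Solving J·Δ = −F gives Δ = (-1.7040, -0.2480).
Then the next iterate is (s, t)₁ = (1.2960, -1.2480).
Round to (1.2960, -1.2480) and repeat: F = (1.211169, -5.440804), J = [[3.234816, -6.671616], [-15.174080, 5.398080]].
Δ = (-0.3553, 0.0093), so (s, t)₂ = (0.9407, -1.2387).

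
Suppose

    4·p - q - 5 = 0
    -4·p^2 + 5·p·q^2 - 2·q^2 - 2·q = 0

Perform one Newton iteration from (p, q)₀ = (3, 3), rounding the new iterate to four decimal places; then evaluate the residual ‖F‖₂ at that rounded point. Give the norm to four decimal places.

20.9783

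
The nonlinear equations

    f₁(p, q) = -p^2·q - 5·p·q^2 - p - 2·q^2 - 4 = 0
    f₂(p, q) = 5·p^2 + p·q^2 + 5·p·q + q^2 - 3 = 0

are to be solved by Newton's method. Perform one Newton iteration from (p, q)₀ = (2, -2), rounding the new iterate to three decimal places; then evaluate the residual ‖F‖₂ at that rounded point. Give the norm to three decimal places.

At (2, -2): F = (-46.000, 9.000).
Jacobian J = [[-2·p·q - 5·q^2 - 1, -p^2 - 10·p·q - 4·q], [10·p + q^2 + 5·q, 2·p·q + 5·p + 2·q]].
At the point, J = [[-13.000, 44.000], [14.000, -2.000]] (det J = -590.000).
Solving J·Δ = −F gives Δ = (-0.515, 0.893).
Then the next iterate is (p, q)₁ = (1.485, -1.107).
Re-evaluating at (1.485, -1.107): F = (-14.59367, 2.85189), so ‖F‖₂ = 14.870.

14.870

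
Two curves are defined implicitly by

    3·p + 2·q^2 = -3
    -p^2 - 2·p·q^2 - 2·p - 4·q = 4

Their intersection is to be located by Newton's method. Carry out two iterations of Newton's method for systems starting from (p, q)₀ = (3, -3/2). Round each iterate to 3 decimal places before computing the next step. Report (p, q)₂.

At (3, -3/2): F = (16.500, -26.500).
Jacobian J = [[3, 4·q], [-2·p - 2·q^2 - 2, -4·p·q - 4]].
At the point, J = [[3.000, -6.000], [-12.500, 14.000]] (det J = -33.000).
Solving J·Δ = −F gives Δ = (2.182, 3.841).
Then the next iterate is (p, q)₁ = (5.182, 2.341).
Round to (5.182, 2.341) and repeat: F = (29.50656, -107.37876), J = [[3.000, 9.364], [-23.32456, -52.52425]].
Δ = (8.947, -6.017), so (p, q)₂ = (14.129, -3.676).

(14.129, -3.676)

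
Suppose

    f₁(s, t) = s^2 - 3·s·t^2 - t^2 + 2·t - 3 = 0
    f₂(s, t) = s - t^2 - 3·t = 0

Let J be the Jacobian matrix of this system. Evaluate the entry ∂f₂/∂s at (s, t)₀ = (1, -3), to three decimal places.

∂f₂/∂s = 1.
At (1, -3) this is 1.000.

1.000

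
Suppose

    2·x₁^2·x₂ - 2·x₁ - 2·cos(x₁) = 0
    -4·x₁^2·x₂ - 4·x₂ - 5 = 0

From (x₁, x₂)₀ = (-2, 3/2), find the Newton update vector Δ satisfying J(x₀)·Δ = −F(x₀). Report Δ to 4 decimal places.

(0.4555, -1.2035)

At (-2, 3/2): F = (16.832294, -35.0000).
Jacobian J = [[4·x₁·x₂ + 2·sin(x₁) - 2, 2·x₁^2], [-8·x₁·x₂, -4·x₁^2 - 4]].
At the point, J = [[-15.818595, 8.0000], [24.0000, -20.0000]] (det J = 124.371897).
Solving J·Δ = −F gives Δ = (0.4555, -1.2035).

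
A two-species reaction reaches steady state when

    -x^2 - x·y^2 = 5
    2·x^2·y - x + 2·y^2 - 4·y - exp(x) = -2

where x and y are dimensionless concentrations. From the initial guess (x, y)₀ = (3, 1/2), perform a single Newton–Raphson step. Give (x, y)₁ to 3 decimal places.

(1.095, -0.447)

At (3, 1/2): F = (-14.750, -13.58554).
Jacobian J = [[-2·x - y^2, -2·x·y], [4·x·y - exp(x) - 1, 2·x^2 + 4·y - 4]].
At the point, J = [[-6.250, -3.000], [-15.08554, 16.000]] (det J = -145.25661).
Solving J·Δ = −F gives Δ = (-1.905, -0.947).
Then the next iterate is (x, y)₁ = (1.095, -0.447).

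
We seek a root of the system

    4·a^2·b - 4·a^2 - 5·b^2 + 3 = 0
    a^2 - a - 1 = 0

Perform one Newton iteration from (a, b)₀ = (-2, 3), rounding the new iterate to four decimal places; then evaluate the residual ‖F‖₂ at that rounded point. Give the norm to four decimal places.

1.4142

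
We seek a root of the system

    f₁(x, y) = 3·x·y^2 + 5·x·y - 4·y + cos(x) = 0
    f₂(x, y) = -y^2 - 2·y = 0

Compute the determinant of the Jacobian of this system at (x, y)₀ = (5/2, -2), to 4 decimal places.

J = [[3·y^2 + 5·y - sin(x), 6·x·y + 5·x - 4], [0, -2·y - 2]].
At the point, J = [[1.401528, -21.5000], [0.0000, 2.0000]].
det J = 2.8031.

2.8031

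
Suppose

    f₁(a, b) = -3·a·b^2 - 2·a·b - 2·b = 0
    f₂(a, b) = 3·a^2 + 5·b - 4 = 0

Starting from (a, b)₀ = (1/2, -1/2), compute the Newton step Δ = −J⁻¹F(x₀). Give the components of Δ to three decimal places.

(0.522, 0.837)

At (1/2, -1/2): F = (1.125, -5.750).
Jacobian J = [[-3·b^2 - 2·b, -6·a·b - 2·a - 2], [6·a, 5]].
At the point, J = [[0.250, -1.500], [3.000, 5.000]] (det J = 5.750).
Solving J·Δ = −F gives Δ = (0.522, 0.837).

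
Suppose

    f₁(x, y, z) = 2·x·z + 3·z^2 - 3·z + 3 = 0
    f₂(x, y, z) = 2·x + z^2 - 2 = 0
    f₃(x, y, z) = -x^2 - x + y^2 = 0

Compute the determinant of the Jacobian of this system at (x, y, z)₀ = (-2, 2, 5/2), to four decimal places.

J = [[2·z, 0, 2·x + 6·z - 3], [2, 0, 2·z], [-2·x - 1, 2·y, 0]].
At the point, J = [[5.0000, 0.0000, 8.0000], [2.0000, 0.0000, 5.0000], [3.0000, 4.0000, 0.0000]].
det J = -36.0000.

-36.0000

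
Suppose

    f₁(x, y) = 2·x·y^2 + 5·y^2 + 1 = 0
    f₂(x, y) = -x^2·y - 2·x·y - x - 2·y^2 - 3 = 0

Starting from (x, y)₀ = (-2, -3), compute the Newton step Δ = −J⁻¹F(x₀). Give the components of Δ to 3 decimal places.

At (-2, -3): F = (10.000, -19.000).
Jacobian J = [[2·y^2, 4·x·y + 10·y], [-2·x·y - 2·y - 1, -x^2 - 2·x - 4·y]].
At the point, J = [[18.000, -6.000], [-7.000, 12.000]] (det J = 174.000).
Solving J·Δ = −F gives Δ = (-0.034, 1.563).

(-0.034, 1.563)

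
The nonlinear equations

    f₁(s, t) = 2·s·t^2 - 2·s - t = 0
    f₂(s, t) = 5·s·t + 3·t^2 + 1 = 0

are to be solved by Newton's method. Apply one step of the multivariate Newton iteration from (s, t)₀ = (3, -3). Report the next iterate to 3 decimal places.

At (3, -3): F = (51.000, -17.000).
Jacobian J = [[2·t^2 - 2, 4·s·t - 1], [5·t, 5·s + 6·t]].
At the point, J = [[16.000, -37.000], [-15.000, -3.000]] (det J = -603.000).
Solving J·Δ = −F gives Δ = (-1.297, 0.818).
Then the next iterate is (s, t)₁ = (1.703, -2.182).

(1.703, -2.182)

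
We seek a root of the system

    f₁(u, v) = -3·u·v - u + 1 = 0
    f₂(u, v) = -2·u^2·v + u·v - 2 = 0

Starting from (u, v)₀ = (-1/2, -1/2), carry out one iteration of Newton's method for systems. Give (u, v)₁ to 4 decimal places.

At (-1/2, -1/2): F = (0.7500, -1.5000).
Jacobian J = [[-3·v - 1, -3·u], [-4·u·v + v, -2·u^2 + u]].
At the point, J = [[0.5000, 1.5000], [-1.5000, -1.0000]] (det J = 1.7500).
Solving J·Δ = −F gives Δ = (-0.8571, -0.2143).
Then the next iterate is (u, v)₁ = (-1.3571, -0.7143).

(-1.3571, -0.7143)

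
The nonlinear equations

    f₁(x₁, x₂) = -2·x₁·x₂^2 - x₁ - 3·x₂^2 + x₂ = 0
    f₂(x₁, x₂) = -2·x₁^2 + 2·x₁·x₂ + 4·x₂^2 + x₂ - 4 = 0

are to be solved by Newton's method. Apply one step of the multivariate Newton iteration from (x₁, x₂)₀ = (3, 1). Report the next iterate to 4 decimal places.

(1.3628, 0.6419)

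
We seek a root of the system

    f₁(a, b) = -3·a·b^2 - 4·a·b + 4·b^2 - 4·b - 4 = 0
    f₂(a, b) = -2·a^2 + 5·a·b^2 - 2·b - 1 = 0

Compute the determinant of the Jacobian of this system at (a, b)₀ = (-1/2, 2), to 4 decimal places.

-200.0000

J = [[-3·b^2 - 4·b, -6·a·b - 4·a + 8·b - 4], [-4·a + 5·b^2, 10·a·b - 2]].
At the point, J = [[-20.0000, 20.0000], [22.0000, -12.0000]].
det J = -200.0000.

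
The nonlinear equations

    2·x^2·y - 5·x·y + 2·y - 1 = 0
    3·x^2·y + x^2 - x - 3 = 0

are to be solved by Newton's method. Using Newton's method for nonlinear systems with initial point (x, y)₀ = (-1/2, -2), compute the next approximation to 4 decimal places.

(0.6053, -2.8947)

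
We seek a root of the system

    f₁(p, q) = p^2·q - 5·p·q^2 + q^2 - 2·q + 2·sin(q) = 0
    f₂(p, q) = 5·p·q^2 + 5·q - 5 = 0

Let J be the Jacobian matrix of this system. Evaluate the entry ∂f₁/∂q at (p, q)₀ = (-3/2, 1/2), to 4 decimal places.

∂f₁/∂q = p^2 - 10·p·q + 2·q + 2·cos(q) - 2.
At (-3/2, 1/2) this is 10.5052.

10.5052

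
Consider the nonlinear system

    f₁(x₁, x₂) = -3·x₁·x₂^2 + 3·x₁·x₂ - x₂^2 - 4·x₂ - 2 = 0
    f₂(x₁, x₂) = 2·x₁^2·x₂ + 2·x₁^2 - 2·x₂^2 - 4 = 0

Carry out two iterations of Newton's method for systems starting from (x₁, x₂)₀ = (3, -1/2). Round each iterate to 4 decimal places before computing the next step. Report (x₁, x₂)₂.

(0.9425, 0.3414)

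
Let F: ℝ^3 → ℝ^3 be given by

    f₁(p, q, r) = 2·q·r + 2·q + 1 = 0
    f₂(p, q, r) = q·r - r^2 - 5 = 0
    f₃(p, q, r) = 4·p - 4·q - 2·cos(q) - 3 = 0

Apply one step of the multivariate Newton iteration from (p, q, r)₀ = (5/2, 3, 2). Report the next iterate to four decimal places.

(3.2034, 2.9444, -1.1111)

At (5/2, 3, 2): F = (19.0000, -3.0000, -3.020015).
Jacobian J = [[0, 2·r + 2, 2·q], [0, r, q - 2·r], [4, 2·sin(q) - 4, 0]].
At the point, J = [[0.0000, 6.0000, 6.0000], [0.0000, 2.0000, -1.0000], [4.0000, -3.717760, 0.0000]] (det J = -72.0000).
Solving J·Δ = −F gives Δ = (0.7034, -0.0556, -3.1111).
Then the next iterate is (p, q, r)₁ = (3.2034, 2.9444, -1.1111).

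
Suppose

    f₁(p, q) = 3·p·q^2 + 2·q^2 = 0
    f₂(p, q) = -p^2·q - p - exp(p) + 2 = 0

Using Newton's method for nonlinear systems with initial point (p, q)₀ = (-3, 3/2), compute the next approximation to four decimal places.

(-2.6441, 0.8644)

At (-3, 3/2): F = (-15.7500, -8.549787).
Jacobian J = [[3·q^2, 6·p·q + 4·q], [-2·p·q - exp(p) - 1, -p^2]].
At the point, J = [[6.7500, -21.0000], [7.950213, -9.0000]] (det J = 106.204472).
Solving J·Δ = −F gives Δ = (0.3559, -0.6356).
Then the next iterate is (p, q)₁ = (-2.6441, 0.8644).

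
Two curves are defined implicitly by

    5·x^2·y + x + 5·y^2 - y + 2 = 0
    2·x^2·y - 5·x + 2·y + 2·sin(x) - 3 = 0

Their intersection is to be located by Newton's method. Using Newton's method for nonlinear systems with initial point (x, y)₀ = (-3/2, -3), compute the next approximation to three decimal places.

(-1.071, -1.253)

At (-3/2, -3): F = (14.750, -16.99499).
Jacobian J = [[10·x·y + 1, 5·x^2 + 10·y - 1], [4·x·y + 2·cos(x) - 5, 2·x^2 + 2]].
At the point, J = [[46.000, -19.750], [13.14147, 6.500]] (det J = 558.54412).
Solving J·Δ = −F gives Δ = (0.429, 1.747).
Then the next iterate is (x, y)₁ = (-1.071, -1.253).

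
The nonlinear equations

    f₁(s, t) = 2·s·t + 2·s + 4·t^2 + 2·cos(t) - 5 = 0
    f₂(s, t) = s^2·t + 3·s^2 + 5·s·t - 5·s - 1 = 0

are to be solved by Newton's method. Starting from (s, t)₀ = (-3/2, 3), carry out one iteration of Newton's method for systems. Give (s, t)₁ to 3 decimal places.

At (-3/2, 3): F = (17.02002, -2.500).
Jacobian J = [[2·t + 2, 2·s + 8·t - 2·sin(t)], [2·s·t + 6·s + 5·t - 5, s^2 + 5·s]].
At the point, J = [[8.000, 20.71776], [-8.000, -5.250]] (det J = 123.74208).
Solving J·Δ = −F gives Δ = (0.304, -0.939).
Then the next iterate is (s, t)₁ = (-1.196, 2.061).

(-1.196, 2.061)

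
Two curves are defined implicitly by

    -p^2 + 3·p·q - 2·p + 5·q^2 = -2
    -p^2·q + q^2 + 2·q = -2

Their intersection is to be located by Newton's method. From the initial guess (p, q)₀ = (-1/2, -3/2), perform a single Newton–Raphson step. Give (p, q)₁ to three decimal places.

At (-1/2, -3/2): F = (16.250, 1.625).
Jacobian J = [[-2·p + 3·q - 2, 3·p + 10·q], [-2·p·q, -p^2 + 2·q + 2]].
At the point, J = [[-5.500, -16.500], [-1.500, -1.250]] (det J = -17.875).
Solving J·Δ = −F gives Δ = (0.364, 0.864).
Then the next iterate is (p, q)₁ = (-0.136, -0.636).

(-0.136, -0.636)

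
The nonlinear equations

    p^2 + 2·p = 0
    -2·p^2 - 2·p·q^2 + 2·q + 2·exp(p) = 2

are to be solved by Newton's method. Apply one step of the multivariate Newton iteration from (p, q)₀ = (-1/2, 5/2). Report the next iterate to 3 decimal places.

(0.250, 2.072)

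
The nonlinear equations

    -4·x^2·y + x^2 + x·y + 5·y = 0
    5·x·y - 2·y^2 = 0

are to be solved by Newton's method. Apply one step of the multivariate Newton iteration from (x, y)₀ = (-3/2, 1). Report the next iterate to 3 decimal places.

At (-3/2, 1): F = (-3.250, -9.500).
Jacobian J = [[-8·x·y + 2·x + y, -4·x^2 + x + 5], [5·y, 5·x - 4·y]].
At the point, J = [[10.000, -5.500], [5.000, -11.500]] (det J = -87.500).
Solving J·Δ = −F gives Δ = (-0.170, -0.900).
Then the next iterate is (x, y)₁ = (-1.670, 0.100).

(-1.670, 0.100)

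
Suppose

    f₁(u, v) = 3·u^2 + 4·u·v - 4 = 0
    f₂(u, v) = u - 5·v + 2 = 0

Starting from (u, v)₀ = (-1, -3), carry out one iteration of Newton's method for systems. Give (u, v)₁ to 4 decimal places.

At (-1, -3): F = (11.0000, 16.0000).
Jacobian J = [[6·u + 4·v, 4·u], [1, -5]].
At the point, J = [[-18.0000, -4.0000], [1.0000, -5.0000]] (det J = 94.0000).
Solving J·Δ = −F gives Δ = (-0.0957, 3.1809).
Then the next iterate is (u, v)₁ = (-1.0957, 0.1809).

(-1.0957, 0.1809)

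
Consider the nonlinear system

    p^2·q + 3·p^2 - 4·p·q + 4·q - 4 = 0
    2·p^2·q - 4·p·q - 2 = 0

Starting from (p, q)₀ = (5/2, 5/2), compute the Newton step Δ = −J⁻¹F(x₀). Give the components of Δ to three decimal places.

(-0.934, 3.906)

At (5/2, 5/2): F = (15.375, 4.250).
Jacobian J = [[2·p·q + 6·p - 4·q, p^2 - 4·p + 4], [4·p·q - 4·q, 2·p^2 - 4·p]].
At the point, J = [[17.500, 0.250], [15.000, 2.500]] (det J = 40.000).
Solving J·Δ = −F gives Δ = (-0.934, 3.906).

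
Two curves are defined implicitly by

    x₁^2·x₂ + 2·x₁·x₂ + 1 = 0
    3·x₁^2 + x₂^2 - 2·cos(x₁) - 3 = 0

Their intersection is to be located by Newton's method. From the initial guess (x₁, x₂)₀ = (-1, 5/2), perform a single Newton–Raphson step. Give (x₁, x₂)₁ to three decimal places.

At (-1, 5/2): F = (-1.500, 5.16940).
Jacobian J = [[2·x₁·x₂ + 2·x₂, x₁^2 + 2·x₁], [6·x₁ + 2·sin(x₁), 2·x₂]].
At the point, J = [[0.000, -1.000], [-7.68294, 5.000]] (det J = -7.68294).
Solving J·Δ = −F gives Δ = (-0.303, -1.500).
Then the next iterate is (x₁, x₂)₁ = (-1.303, 1.000).

(-1.303, 1.000)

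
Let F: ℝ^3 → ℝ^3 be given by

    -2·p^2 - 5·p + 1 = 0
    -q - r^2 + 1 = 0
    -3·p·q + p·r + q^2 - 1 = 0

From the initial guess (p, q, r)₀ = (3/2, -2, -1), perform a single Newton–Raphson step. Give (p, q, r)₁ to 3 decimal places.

At (3/2, -2, -1): F = (-11.000, 2.000, 10.500).
Jacobian J = [[-4·p - 5, 0, 0], [0, -1, -2·r], [-3·q + r, -3·p + 2·q, p]].
At the point, J = [[-11.000, 0.000, 0.000], [0.000, -1.000, 2.000], [5.000, -8.500, 1.500]] (det J = -170.500).
Solving J·Δ = −F gives Δ = (-1.000, 0.516, -0.742).
Then the next iterate is (p, q, r)₁ = (0.500, -1.484, -1.742).

(0.500, -1.484, -1.742)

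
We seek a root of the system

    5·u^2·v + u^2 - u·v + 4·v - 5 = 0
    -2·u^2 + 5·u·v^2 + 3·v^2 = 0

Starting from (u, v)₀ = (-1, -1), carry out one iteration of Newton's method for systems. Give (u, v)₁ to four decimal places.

(-1.2963, 0.6667)

At (-1, -1): F = (-14.0000, -4.0000).
Jacobian J = [[10·u·v + 2·u - v, 5·u^2 - u + 4], [-4·u + 5·v^2, 10·u·v + 6·v]].
At the point, J = [[9.0000, 10.0000], [9.0000, 4.0000]] (det J = -54.0000).
Solving J·Δ = −F gives Δ = (-0.2963, 1.6667).
Then the next iterate is (u, v)₁ = (-1.2963, 0.6667).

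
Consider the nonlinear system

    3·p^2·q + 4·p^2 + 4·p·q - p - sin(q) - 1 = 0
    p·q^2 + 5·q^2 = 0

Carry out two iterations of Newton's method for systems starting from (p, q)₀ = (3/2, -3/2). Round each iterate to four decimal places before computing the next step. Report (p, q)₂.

(0.0026, -0.4681)

At (3/2, -3/2): F = (-11.627505, 14.6250).
Jacobian J = [[6·p·q + 8·p + 4·q - 1, 3·p^2 + 4·p - cos(q)], [q^2, 2·p·q + 10·q]].
At the point, J = [[-8.5000, 12.679263], [2.2500, -19.5000]] (det J = 137.221659).
Solving J·Δ = −F gives Δ = (-0.3010, 0.7153).
Then the next iterate is (p, q)₁ = (1.1990, -0.7847).
Round to (1.1990, -0.7847) and repeat: F = (-2.889661, 3.817060), J = [[-0.191932, 8.401203], [0.615754, -9.728711]].
Δ = (-1.1964, 0.3166), so (p, q)₂ = (0.0026, -0.4681).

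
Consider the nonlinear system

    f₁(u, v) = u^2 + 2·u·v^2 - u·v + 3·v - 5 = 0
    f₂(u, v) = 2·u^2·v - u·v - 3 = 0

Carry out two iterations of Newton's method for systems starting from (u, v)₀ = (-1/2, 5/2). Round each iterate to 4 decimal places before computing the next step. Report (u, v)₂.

(-1.1312, -4.4363)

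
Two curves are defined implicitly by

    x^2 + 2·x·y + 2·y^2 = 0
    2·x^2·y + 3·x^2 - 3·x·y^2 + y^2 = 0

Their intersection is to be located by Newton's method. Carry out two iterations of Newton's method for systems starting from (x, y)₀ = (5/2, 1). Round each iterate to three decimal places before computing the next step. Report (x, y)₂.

(0.728, 0.169)

At (5/2, 1): F = (13.250, 24.750).
Jacobian J = [[2·x + 2·y, 2·x + 4·y], [4·x·y + 6·x - 3·y^2, 2·x^2 - 6·x·y + 2·y]].
At the point, J = [[7.000, 9.000], [22.000, -0.500]] (det J = -201.500).
Solving J·Δ = −F gives Δ = (-1.138, -0.587).
Then the next iterate is (x, y)₁ = (1.362, 0.413).
Round to (1.362, 0.413) and repeat: F = (3.32119, 6.57102), J = [[3.550, 4.376], [9.91032, 1.16105]].
Δ = (-0.634, -0.244), so (x, y)₂ = (0.728, 0.169).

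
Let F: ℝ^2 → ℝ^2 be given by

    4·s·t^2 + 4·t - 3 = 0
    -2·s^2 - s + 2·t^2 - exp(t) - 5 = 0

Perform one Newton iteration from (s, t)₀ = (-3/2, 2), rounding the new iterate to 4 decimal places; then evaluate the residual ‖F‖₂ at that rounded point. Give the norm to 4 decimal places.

6.5277

At (-3/2, 2): F = (-19.0000, -7.389056).
Jacobian J = [[4·t^2, 8·s·t + 4], [-4·s - 1, 4·t - exp(t)]].
At the point, J = [[16.0000, -20.0000], [5.0000, 0.610944]] (det J = 109.775102).
Solving J·Δ = −F gives Δ = (1.4520, 0.2116).
Then the next iterate is (s, t)₁ = (-0.0480, 2.2116).
Re-evaluating at (-0.0480, 2.2116): F = (4.907294, -4.304572), so ‖F‖₂ = 6.5277.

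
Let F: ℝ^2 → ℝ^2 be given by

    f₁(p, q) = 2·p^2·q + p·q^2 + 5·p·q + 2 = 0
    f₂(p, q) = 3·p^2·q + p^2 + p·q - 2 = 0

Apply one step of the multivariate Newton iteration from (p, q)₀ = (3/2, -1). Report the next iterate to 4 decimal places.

At (3/2, -1): F = (-8.5000, -8.0000).
Jacobian J = [[4·p·q + q^2 + 5·q, 2·p^2 + 2·p·q + 5·p], [6·p·q + 2·p + q, 3·p^2 + p]].
At the point, J = [[-10.0000, 9.0000], [-7.0000, 8.2500]] (det J = -19.5000).
Solving J·Δ = −F gives Δ = (0.0962, 1.0513).
Then the next iterate is (p, q)₁ = (1.5962, 0.0513).

(1.5962, 0.0513)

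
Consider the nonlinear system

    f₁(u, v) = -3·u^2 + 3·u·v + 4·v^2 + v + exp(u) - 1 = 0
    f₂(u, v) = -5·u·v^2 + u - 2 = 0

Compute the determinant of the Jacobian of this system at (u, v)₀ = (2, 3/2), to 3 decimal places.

198.078

J = [[-6·u + 3·v + exp(u), 3·u + 8·v + 1], [-5·v^2 + 1, -10·u·v]].
At the point, J = [[-0.11094, 19.000], [-10.250, -30.000]].
det J = 198.078.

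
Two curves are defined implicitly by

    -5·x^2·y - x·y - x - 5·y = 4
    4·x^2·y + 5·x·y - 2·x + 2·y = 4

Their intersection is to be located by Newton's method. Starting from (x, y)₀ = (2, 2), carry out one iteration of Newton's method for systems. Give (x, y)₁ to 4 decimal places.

(-1.0968, 4.7097)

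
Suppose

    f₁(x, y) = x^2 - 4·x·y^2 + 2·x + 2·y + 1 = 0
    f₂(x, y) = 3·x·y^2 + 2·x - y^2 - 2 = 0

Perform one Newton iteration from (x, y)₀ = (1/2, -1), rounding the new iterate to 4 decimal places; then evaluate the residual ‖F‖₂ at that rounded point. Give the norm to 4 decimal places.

0.2753

At (1/2, -1): F = (-1.7500, -0.5000).
Jacobian J = [[2·x - 4·y^2 + 2, -8·x·y + 2], [3·y^2 + 2, 6·x·y - 2·y]].
At the point, J = [[-1.0000, 6.0000], [5.0000, -1.0000]] (det J = -29.0000).
Solving J·Δ = −F gives Δ = (0.1638, 0.3190).
Then the next iterate is (x, y)₁ = (0.6638, -0.6810).
Re-evaluating at (0.6638, -0.6810): F = (0.174852, -0.212627), so ‖F‖₂ = 0.2753.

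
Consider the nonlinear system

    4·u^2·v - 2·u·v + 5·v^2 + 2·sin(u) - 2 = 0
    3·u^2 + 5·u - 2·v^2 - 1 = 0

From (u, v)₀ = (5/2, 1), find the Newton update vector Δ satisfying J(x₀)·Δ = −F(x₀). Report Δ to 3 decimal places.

(-1.419, -0.031)

At (5/2, 1): F = (24.19694, 28.250).
Jacobian J = [[8·u·v - 2·v + 2·cos(u), 4·u^2 - 2·u + 10·v], [6·u + 5, -4·v]].
At the point, J = [[16.39771, 30.000], [20.000, -4.000]] (det J = -665.59085).
Solving J·Δ = −F gives Δ = (-1.419, -0.031).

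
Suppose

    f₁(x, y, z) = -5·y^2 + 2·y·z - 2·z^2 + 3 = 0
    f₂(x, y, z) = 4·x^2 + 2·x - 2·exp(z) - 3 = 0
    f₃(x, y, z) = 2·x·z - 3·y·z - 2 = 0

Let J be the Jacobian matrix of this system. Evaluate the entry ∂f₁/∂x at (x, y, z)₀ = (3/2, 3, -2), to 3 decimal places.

0.000

∂f₁/∂x = 0.
At (3/2, 3, -2) this is 0.000.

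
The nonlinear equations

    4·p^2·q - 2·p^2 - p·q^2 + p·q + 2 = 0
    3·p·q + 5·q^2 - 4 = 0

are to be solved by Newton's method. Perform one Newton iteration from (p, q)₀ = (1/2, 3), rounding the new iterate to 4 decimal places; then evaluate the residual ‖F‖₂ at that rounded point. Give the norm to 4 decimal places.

10.7290

At (1/2, 3): F = (1.5000, 45.5000).
Jacobian J = [[8·p·q - 4·p - q^2 + q, 4·p^2 - 2·p·q + p], [3·q, 3·p + 10·q]].
At the point, J = [[4.0000, -1.5000], [9.0000, 31.5000]] (det J = 139.5000).
Solving J·Δ = −F gives Δ = (-0.8280, -1.2079).
Then the next iterate is (p, q)₁ = (-0.3280, 1.7921).
Re-evaluating at (-0.3280, 1.7921): F = (3.021640, 10.294686), so ‖F‖₂ = 10.7290.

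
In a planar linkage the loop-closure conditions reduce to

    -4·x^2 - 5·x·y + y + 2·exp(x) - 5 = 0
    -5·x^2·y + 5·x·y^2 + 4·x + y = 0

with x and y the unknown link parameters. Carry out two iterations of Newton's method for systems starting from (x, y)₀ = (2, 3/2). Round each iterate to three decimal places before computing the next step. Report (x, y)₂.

(-0.296, 0.264)

At (2, 3/2): F = (-19.72189, 2.000).
Jacobian J = [[-8·x - 5·y + 2·exp(x), -5·x + 1], [-10·x·y + 5·y^2 + 4, -5·x^2 + 10·x·y + 1]].
At the point, J = [[-8.72189, -9.000], [-14.750, 11.000]] (det J = -228.69077).
Solving J·Δ = −F gives Δ = (-0.870, -1.348).
Then the next iterate is (x, y)₁ = (1.130, 0.152).
Round to (1.130, 0.152) and repeat: F = (-4.62309, 3.83209), J = [[-3.60869, -4.650], [2.39792, -3.66690]].
Δ = (-1.426, 0.112), so (x, y)₂ = (-0.296, 0.264).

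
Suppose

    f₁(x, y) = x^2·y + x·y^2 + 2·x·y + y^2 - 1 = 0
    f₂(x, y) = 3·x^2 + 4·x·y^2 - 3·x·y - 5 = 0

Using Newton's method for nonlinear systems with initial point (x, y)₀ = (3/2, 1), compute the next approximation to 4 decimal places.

(1.8011, 0.1652)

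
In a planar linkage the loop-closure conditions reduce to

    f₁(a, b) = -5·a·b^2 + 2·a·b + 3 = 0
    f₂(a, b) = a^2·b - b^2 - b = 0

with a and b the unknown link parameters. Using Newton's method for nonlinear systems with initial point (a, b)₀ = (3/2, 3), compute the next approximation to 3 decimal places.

At (3/2, 3): F = (-55.500, -5.250).
Jacobian J = [[-5·b^2 + 2·b, -10·a·b + 2·a], [2·a·b, a^2 - 2·b - 1]].
At the point, J = [[-39.000, -42.000], [9.000, -4.750]] (det J = 563.250).
Solving J·Δ = −F gives Δ = (-0.077, -1.250).
Then the next iterate is (a, b)₁ = (1.423, 1.750).

(1.423, 1.750)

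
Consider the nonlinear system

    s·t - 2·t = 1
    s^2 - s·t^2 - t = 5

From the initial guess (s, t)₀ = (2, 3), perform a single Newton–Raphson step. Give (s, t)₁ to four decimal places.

At (2, 3): F = (-1.0000, -22.0000).
Jacobian J = [[t, s - 2], [2·s - t^2, -2·s·t - 1]].
At the point, J = [[3.0000, 0.0000], [-5.0000, -13.0000]] (det J = -39.0000).
Solving J·Δ = −F gives Δ = (0.3333, -1.8205).
Then the next iterate is (s, t)₁ = (2.3333, 1.1795).

(2.3333, 1.1795)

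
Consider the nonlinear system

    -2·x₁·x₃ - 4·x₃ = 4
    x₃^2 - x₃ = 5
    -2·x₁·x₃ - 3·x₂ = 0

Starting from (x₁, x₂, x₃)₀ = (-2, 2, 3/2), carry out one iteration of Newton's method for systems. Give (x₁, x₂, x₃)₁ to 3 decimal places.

(-3.333, 6.167, 3.625)

At (-2, 2, 3/2): F = (-4.000, -4.250, 0.000).
Jacobian J = [[-2·x₃, 0, -2·x₁ - 4], [0, 0, 2·x₃ - 1], [-2·x₃, -3, -2·x₁]].
At the point, J = [[-3.000, 0.000, 0.000], [0.000, 0.000, 2.000], [-3.000, -3.000, 4.000]] (det J = -18.000).
Solving J·Δ = −F gives Δ = (-1.333, 4.167, 2.125).
Then the next iterate is (x₁, x₂, x₃)₁ = (-3.333, 6.167, 3.625).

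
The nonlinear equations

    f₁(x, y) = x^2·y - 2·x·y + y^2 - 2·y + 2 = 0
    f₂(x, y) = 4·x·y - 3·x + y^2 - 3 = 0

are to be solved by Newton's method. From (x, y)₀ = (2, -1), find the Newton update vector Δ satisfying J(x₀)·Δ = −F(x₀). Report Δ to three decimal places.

(-0.850, 1.675)

At (2, -1): F = (5.000, -16.000).
Jacobian J = [[2·x·y - 2·y, x^2 - 2·x + 2·y - 2], [4·y - 3, 4·x + 2·y]].
At the point, J = [[-2.000, -4.000], [-7.000, 6.000]] (det J = -40.000).
Solving J·Δ = −F gives Δ = (-0.850, 1.675).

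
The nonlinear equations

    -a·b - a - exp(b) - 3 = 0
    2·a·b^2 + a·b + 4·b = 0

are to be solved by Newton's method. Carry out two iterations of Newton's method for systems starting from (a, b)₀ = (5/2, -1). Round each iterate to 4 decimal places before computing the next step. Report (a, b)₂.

(2.6451, -4.3526)

At (5/2, -1): F = (-3.367879, -1.5000).
Jacobian J = [[-b - 1, -a - exp(b)], [2·b^2 + b, 4·a·b + a + 4]].
At the point, J = [[0.0000, -2.867879], [1.0000, -3.5000]] (det J = 2.867879).
Solving J·Δ = −F gives Δ = (-2.6102, -1.1743).
Then the next iterate is (a, b)₁ = (-0.1102, -2.1743).
Round to (-0.1102, -2.1743) and repeat: F = (-3.243096, -9.499551), J = [[1.1743, -0.003488], [7.280861, 4.848231]].
Δ = (2.7553, -2.1783), so (a, b)₂ = (2.6451, -4.3526).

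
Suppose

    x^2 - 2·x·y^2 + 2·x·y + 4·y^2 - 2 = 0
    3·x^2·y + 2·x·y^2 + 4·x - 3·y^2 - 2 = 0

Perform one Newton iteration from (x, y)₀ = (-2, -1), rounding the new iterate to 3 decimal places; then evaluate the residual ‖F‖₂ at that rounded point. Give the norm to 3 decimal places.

8.925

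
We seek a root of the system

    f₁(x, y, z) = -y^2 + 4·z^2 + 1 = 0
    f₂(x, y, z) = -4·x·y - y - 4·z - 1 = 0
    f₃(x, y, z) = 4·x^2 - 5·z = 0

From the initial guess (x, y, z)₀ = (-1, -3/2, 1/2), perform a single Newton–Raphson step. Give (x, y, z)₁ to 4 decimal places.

At (-1, -3/2, 1/2): F = (-0.2500, -7.5000, 1.5000).
Jacobian J = [[0, -2·y, 8·z], [-4·y, -4·x - 1, -4], [8·x, 0, -5]].
At the point, J = [[0.0000, 3.0000, 4.0000], [6.0000, 3.0000, -4.0000], [-8.0000, 0.0000, -5.0000]] (det J = 282.0000).
Solving J·Δ = −F gives Δ = (0.5133, 0.7784, -0.5213).
Then the next iterate is (x, y, z)₁ = (-0.4867, -0.7216, -0.0213).

(-0.4867, -0.7216, -0.0213)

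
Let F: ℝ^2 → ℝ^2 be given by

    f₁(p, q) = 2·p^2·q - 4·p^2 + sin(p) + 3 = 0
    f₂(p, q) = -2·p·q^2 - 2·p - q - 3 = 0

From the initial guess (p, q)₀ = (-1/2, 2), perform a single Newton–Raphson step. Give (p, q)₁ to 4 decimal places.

At (-1/2, 2): F = (2.520574, 0.0000).
Jacobian J = [[4·p·q - 8·p + cos(p), 2·p^2], [-2·q^2 - 2, -4·p·q - 1]].
At the point, J = [[0.877583, 0.5000], [-10.0000, 3.0000]] (det J = 7.632748).
Solving J·Δ = −F gives Δ = (-0.9907, -3.3023).
Then the next iterate is (p, q)₁ = (-1.4907, -1.3023).

(-1.4907, -1.3023)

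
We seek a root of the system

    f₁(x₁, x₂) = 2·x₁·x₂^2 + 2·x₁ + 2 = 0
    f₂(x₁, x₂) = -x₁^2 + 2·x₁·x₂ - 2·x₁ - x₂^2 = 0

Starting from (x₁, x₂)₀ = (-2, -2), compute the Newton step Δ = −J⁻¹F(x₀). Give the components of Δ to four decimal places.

(2.0000, -0.1250)

At (-2, -2): F = (-18.0000, 4.0000).
Jacobian J = [[2·x₂^2 + 2, 4·x₁·x₂], [-2·x₁ + 2·x₂ - 2, 2·x₁ - 2·x₂]].
At the point, J = [[10.0000, 16.0000], [-2.0000, 0.0000]] (det J = 32.0000).
Solving J·Δ = −F gives Δ = (2.0000, -0.1250).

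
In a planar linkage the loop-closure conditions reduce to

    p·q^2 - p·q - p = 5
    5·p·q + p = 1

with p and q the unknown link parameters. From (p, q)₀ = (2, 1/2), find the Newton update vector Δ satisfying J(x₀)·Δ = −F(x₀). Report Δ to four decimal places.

At (2, 1/2): F = (-7.5000, 6.0000).
Jacobian J = [[q^2 - q - 1, 2·p·q - p], [5·q + 1, 5·p]].
At the point, J = [[-1.2500, 0.0000], [3.5000, 10.0000]] (det J = -12.5000).
Solving J·Δ = −F gives Δ = (-6.0000, 1.5000).

(-6.0000, 1.5000)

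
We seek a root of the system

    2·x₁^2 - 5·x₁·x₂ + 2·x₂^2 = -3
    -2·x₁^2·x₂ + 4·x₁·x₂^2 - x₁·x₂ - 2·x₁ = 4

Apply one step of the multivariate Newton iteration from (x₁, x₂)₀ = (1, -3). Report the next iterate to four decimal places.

(2.1344, 0.5031)

At (1, -3): F = (38.0000, 39.0000).
Jacobian J = [[4·x₁ - 5·x₂, -5·x₁ + 4·x₂], [-4·x₁·x₂ + 4·x₂^2 - x₂ - 2, -2·x₁^2 + 8·x₁·x₂ - x₁]].
At the point, J = [[19.0000, -17.0000], [49.0000, -27.0000]] (det J = 320.0000).
Solving J·Δ = −F gives Δ = (1.1344, 3.5031).
Then the next iterate is (x₁, x₂)₁ = (2.1344, 0.5031).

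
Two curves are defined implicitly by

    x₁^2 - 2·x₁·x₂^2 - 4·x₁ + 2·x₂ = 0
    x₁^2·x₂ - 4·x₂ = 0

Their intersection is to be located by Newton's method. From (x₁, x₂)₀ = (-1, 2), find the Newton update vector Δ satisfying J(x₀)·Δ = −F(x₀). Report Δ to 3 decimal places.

(-0.110, -1.854)

At (-1, 2): F = (17.000, -6.000).
Jacobian J = [[2·x₁ - 2·x₂^2 - 4, -4·x₁·x₂ + 2], [2·x₁·x₂, x₁^2 - 4]].
At the point, J = [[-14.000, 10.000], [-4.000, -3.000]] (det J = 82.000).
Solving J·Δ = −F gives Δ = (-0.110, -1.854).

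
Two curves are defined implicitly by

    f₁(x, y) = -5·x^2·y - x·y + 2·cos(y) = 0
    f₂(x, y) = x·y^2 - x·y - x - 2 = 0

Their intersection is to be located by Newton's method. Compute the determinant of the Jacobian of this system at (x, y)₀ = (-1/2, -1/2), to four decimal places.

-1.9478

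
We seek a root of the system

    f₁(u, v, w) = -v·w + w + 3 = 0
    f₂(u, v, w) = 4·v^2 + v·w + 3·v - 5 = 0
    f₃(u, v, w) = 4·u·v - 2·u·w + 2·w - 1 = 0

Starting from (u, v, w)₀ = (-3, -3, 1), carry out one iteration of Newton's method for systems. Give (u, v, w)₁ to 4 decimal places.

(-1.7633, -1.8313, -0.4578)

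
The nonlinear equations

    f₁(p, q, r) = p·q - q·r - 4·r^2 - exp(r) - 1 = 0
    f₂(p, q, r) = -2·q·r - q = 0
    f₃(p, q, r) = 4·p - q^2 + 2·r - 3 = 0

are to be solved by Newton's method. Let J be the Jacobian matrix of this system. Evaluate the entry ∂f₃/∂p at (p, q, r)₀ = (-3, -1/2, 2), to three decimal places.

4.000

∂f₃/∂p = 4.
At (-3, -1/2, 2) this is 4.000.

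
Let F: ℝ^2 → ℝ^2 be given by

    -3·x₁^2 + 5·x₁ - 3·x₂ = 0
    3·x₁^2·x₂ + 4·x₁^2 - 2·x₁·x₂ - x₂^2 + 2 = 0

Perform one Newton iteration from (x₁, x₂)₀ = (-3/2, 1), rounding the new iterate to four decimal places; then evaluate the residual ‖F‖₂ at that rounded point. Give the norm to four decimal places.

18.4649

At (-3/2, 1): F = (-17.2500, 19.7500).
Jacobian J = [[-6·x₁ + 5, -3], [6·x₁·x₂ + 8·x₁ - 2·x₂, 3·x₁^2 - 2·x₁ - 2·x₂]].
At the point, J = [[14.0000, -3.0000], [-23.0000, 7.7500]] (det J = 39.5000).
Solving J·Δ = −F gives Δ = (1.8845, 3.0443).
Then the next iterate is (x₁, x₂)₁ = (0.3845, 4.0443).
Re-evaluating at (0.3845, 4.0443): F = (-10.653921, -15.081337), so ‖F‖₂ = 18.4649.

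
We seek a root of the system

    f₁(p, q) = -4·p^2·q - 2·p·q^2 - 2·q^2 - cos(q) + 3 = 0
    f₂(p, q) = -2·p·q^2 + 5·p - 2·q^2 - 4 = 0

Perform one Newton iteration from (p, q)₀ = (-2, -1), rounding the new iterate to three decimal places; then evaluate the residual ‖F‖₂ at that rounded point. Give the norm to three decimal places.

17.250

At (-2, -1): F = (20.45970, -12.000).
Jacobian J = [[-8·p·q - 2·q^2, -4·p^2 - 4·p·q - 4·q + sin(q)], [-2·q^2 + 5, -4·p·q - 4·q]].
At the point, J = [[-18.000, -20.84147], [3.000, -4.000]] (det J = 134.52441).
Solving J·Δ = −F gives Δ = (2.467, -1.149).
Then the next iterate is (p, q)₁ = (0.467, -2.149).
Re-evaluating at (0.467, -2.149): F = (-8.12859, -15.21480), so ‖F‖₂ = 17.250.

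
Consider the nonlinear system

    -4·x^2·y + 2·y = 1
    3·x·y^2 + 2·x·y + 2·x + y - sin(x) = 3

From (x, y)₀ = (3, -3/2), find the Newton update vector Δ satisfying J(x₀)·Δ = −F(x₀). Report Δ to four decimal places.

(-1.1639, 0.2382)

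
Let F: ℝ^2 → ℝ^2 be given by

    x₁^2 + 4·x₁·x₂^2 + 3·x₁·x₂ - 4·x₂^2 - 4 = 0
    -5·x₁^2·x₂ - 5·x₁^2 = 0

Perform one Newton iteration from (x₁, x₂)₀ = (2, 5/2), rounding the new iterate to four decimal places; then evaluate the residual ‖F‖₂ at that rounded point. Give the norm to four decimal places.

19.4099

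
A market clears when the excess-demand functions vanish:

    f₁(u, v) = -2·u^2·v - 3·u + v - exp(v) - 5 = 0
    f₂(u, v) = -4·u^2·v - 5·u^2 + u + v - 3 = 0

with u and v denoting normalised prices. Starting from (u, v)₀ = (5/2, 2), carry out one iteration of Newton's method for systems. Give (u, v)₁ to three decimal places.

At (5/2, 2): F = (-42.88906, -79.750).
Jacobian J = [[-4·u·v - 3, -2·u^2 - exp(v) + 1], [-8·u·v - 10·u + 1, -4·u^2 + 1]].
At the point, J = [[-23.000, -18.88906], [-64.000, -24.000]] (det J = -656.89959).
Solving J·Δ = −F gives Δ = (-0.726, -1.386).
Then the next iterate is (u, v)₁ = (1.774, 0.614).

(1.774, 0.614)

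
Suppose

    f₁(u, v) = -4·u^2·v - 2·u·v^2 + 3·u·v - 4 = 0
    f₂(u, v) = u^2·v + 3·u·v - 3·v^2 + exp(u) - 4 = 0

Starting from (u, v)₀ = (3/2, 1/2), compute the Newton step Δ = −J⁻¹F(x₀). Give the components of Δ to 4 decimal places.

(0.0790, -0.9860)

At (3/2, 1/2): F = (-7.0000, 3.106689).
Jacobian J = [[-8·u·v - 2·v^2 + 3·v, -4·u^2 - 4·u·v + 3·u], [2·u·v + 3·v + exp(u), u^2 + 3·u - 6·v]].
At the point, J = [[-5.0000, -7.5000], [7.481689, 3.7500]] (det J = 37.362668).
Solving J·Δ = −F gives Δ = (0.0790, -0.9860).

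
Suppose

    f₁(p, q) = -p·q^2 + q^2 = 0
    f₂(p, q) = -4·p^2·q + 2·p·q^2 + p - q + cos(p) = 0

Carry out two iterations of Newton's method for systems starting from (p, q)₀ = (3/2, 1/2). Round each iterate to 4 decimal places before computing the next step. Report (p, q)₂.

(1.0208, 0.3381)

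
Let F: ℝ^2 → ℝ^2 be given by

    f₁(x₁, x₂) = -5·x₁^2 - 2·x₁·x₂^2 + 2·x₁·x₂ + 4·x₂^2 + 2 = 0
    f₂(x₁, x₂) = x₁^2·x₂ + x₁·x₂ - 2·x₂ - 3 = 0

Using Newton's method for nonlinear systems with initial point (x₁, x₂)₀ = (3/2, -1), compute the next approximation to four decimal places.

At (3/2, -1): F = (-11.2500, -4.7500).
Jacobian J = [[-10·x₁ - 2·x₂^2 + 2·x₂, -4·x₁·x₂ + 2·x₁ + 8·x₂], [2·x₁·x₂ + x₂, x₁^2 + x₁ - 2]].
At the point, J = [[-19.0000, 1.0000], [-4.0000, 1.7500]] (det J = -29.2500).
Solving J·Δ = −F gives Δ = (-0.5107, 1.5470).
Then the next iterate is (x₁, x₂)₁ = (0.9893, 0.5470).

(0.9893, 0.5470)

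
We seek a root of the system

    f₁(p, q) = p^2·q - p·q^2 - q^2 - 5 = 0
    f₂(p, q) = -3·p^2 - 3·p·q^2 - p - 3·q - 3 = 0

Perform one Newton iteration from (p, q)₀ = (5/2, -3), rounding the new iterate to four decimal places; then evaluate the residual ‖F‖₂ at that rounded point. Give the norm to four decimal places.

34.6595

At (5/2, -3): F = (-55.2500, -82.7500).
Jacobian J = [[2·p·q - q^2, p^2 - 2·p·q - 2·q], [-6·p - 3·q^2 - 1, -6·p·q - 3]].
At the point, J = [[-24.0000, 27.2500], [-43.0000, 42.0000]] (det J = 163.7500).
Solving J·Δ = −F gives Δ = (0.4004, 2.3802).
Then the next iterate is (p, q)₁ = (2.9004, -0.6198).
Re-evaluating at (2.9004, -0.6198): F = (-11.712303, -32.620544), so ‖F‖₂ = 34.6595.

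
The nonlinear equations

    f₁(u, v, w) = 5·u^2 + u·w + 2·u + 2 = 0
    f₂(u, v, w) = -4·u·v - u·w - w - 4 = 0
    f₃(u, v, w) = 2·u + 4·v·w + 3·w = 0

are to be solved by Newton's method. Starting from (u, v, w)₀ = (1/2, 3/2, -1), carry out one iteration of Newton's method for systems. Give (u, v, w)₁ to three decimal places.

At (1/2, 3/2, -1): F = (3.750, -5.500, -8.000).
Jacobian J = [[10·u + w + 2, 0, u], [-4·v - w, -4·u, -u - 1], [2, 4·w, 4·v + 3]].
At the point, J = [[6.000, 0.000, 0.500], [-5.000, -2.000, -1.500], [2.000, -4.000, 9.000]] (det J = -132.000).
Solving J·Δ = −F gives Δ = (-0.659, -1.409, 0.409).
Then the next iterate is (u, v, w)₁ = (-0.159, 0.091, -0.591).

(-0.159, 0.091, -0.591)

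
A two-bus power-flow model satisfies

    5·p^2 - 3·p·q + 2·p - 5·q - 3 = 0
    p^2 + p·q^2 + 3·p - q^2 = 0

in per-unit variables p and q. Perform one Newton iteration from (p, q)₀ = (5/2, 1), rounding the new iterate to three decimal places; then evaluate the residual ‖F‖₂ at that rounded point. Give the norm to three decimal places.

7.131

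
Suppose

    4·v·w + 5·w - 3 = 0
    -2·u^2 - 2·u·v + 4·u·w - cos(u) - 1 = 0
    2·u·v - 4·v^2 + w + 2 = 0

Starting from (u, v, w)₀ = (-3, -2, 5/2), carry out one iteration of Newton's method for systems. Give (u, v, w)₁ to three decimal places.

(-1.361, -1.283, 1.389)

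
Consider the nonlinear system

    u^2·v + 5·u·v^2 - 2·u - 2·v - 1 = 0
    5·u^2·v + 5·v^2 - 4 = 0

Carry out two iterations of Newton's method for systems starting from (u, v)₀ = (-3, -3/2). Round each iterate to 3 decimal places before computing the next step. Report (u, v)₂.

At (-3, -3/2): F = (-39.250, -60.250).
Jacobian J = [[2·u·v + 5·v^2 - 2, u^2 + 10·u·v - 2], [10·u·v, 5·u^2 + 10·v]].
At the point, J = [[18.250, 52.000], [45.000, 30.000]] (det J = -1792.500).
Solving J·Δ = −F gives Δ = (1.091, 0.372).
Then the next iterate is (u, v)₁ = (-1.909, -1.128).
Round to (-1.909, -1.128) and repeat: F = (-11.18165, -18.19182), J = [[8.66862, 23.17780], [21.53352, 6.94141]].
Δ = (0.784, 0.189), so (u, v)₂ = (-1.125, -0.939).

(-1.125, -0.939)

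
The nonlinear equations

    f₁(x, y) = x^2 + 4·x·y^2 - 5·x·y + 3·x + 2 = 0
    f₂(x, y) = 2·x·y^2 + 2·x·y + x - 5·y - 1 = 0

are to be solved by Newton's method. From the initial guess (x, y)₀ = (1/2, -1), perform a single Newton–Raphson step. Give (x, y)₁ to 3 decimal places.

At (1/2, -1): F = (8.250, 4.500).
Jacobian J = [[2·x + 4·y^2 - 5·y + 3, 8·x·y - 5·x], [2·y^2 + 2·y + 1, 4·x·y + 2·x - 5]].
At the point, J = [[13.000, -6.500], [1.000, -6.000]] (det J = -71.500).
Solving J·Δ = −F gives Δ = (-0.283, 0.703).
Then the next iterate is (x, y)₁ = (0.217, -0.297).

(0.217, -0.297)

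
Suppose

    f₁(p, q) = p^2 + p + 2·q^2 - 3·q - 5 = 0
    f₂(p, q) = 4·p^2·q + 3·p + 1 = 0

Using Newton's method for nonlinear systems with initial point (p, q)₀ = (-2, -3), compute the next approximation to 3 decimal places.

At (-2, -3): F = (24.000, -53.000).
Jacobian J = [[2·p + 1, 4·q - 3], [8·p·q + 3, 4·p^2]].
At the point, J = [[-3.000, -15.000], [51.000, 16.000]] (det J = 717.000).
Solving J·Δ = −F gives Δ = (0.573, 1.485).
Then the next iterate is (p, q)₁ = (-1.427, -1.515).

(-1.427, -1.515)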